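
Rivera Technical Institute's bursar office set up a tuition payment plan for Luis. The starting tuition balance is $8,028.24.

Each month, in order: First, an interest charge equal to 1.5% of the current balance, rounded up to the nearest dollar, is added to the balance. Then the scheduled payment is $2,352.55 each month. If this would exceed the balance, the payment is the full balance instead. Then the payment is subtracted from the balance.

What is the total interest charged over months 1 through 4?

$280.00

Month 1: opening $8,028.24; interest $121.00 → $8,149.24; payment $2,352.55; balance $5,796.69
Month 2: opening $5,796.69; interest $87.00 → $5,883.69; payment $2,352.55; balance $3,531.14
Month 3: opening $3,531.14; interest $53.00 → $3,584.14; payment $2,352.55; balance $1,231.59
Month 4: opening $1,231.59; interest $19.00 → $1,250.59; payment $1,250.59; balance $0.00
Total interest: $121.00 + $87.00 + $53.00 + $19.00 = $280.00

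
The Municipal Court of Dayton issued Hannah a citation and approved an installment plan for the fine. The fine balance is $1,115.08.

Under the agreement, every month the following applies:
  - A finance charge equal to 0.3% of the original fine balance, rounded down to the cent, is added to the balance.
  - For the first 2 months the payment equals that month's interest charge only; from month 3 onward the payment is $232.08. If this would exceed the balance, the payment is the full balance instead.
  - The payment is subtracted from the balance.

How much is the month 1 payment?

Month 1: $1,115.08 +$3.34 interest = $1,118.42; pay $3.34 → $1,115.08

$3.34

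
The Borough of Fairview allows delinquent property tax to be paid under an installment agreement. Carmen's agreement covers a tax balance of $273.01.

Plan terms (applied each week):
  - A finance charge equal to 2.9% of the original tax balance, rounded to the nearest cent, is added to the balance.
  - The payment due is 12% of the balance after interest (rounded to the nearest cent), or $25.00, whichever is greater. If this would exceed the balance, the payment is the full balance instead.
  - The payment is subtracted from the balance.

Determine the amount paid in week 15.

$24.09

# | Opening | Interest | Payment | End bal
1 | $273.01 | $7.92 | $33.71 | $247.22
2 | $247.22 | $7.92 | $30.62 | $224.52
3 | $224.52 | $7.92 | $27.89 | $204.55
4 | $204.55 | $7.92 | $25.50 | $186.97
5 | $186.97 | $7.92 | $25.00 | $169.89
6 | $169.89 | $7.92 | $25.00 | $152.81
7 | $152.81 | $7.92 | $25.00 | $135.73
8 | $135.73 | $7.92 | $25.00 | $118.65
9 | $118.65 | $7.92 | $25.00 | $101.57
10 | $101.57 | $7.92 | $25.00 | $84.49
11 | $84.49 | $7.92 | $25.00 | $67.41
12 | $67.41 | $7.92 | $25.00 | $50.33
13 | $50.33 | $7.92 | $25.00 | $33.25
14 | $33.25 | $7.92 | $25.00 | $16.17
15 | $16.17 | $7.92 | $24.09 | $0.00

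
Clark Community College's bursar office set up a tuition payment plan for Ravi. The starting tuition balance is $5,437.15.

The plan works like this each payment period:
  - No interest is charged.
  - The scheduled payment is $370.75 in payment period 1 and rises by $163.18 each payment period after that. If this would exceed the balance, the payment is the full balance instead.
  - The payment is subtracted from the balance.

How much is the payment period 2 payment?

# | Opening | Payment | End bal
1 | $5,437.15 | $370.75 | $5,066.40
2 | $5,066.40 | $533.93 | $4,532.47

$533.93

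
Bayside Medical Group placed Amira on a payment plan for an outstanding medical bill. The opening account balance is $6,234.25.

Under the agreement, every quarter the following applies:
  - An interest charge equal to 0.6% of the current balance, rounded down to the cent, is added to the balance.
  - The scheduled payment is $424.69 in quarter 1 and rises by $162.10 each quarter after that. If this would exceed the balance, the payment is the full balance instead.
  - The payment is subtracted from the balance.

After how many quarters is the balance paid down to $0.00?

Quarter 1: $6,234.25 +$37.40 interest = $6,271.65; pay $424.69 → $5,846.96
Quarter 2: $5,846.96 +$35.08 interest = $5,882.04; pay $586.79 → $5,295.25
Quarter 3: $5,295.25 +$31.77 interest = $5,327.02; pay $748.89 → $4,578.13
Quarter 4: $4,578.13 +$27.46 interest = $4,605.59; pay $910.99 → $3,694.60
Quarter 5: $3,694.60 +$22.16 interest = $3,716.76; pay $1,073.09 → $2,643.67
Quarter 6: $2,643.67 +$15.86 interest = $2,659.53; pay $1,235.19 → $1,424.34
Quarter 7: $1,424.34 +$8.54 interest = $1,432.88; pay $1,397.29 → $35.59
Quarter 8: $35.59 +$0.21 interest = $35.80; pay $35.80 → $0.00
Balance reaches $0.00 in quarter 8.

8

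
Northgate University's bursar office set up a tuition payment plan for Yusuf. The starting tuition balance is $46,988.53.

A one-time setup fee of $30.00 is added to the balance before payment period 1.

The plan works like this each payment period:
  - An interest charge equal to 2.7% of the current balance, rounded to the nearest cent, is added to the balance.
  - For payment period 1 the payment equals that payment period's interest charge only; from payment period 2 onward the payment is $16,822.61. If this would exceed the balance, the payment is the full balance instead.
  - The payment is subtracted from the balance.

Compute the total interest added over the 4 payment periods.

$3,806.86

Payment period 1: $47,018.53 +$1,269.50 interest = $48,288.03; pay $1,269.50 → $47,018.53
Payment period 2: $47,018.53 +$1,269.50 interest = $48,288.03; pay $16,822.61 → $31,465.42
Payment period 3: $31,465.42 +$849.57 interest = $32,314.99; pay $16,822.61 → $15,492.38
Payment period 4: $15,492.38 +$418.29 interest = $15,910.67; pay $15,910.67 → $0.00
Total interest: $1,269.50 + $1,269.50 + $849.57 + $418.29 = $3,806.86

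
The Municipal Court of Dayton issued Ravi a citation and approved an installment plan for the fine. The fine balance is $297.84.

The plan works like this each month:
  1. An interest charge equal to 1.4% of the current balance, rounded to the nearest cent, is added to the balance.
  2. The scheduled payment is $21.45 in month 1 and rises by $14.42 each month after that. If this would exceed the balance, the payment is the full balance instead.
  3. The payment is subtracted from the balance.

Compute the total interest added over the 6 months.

Month 1: opening $297.84; interest $4.17 → $302.01; payment $21.45; balance $280.56
Month 2: opening $280.56; interest $3.93 → $284.49; payment $35.87; balance $248.62
Month 3: opening $248.62; interest $3.48 → $252.10; payment $50.29; balance $201.81
Month 4: opening $201.81; interest $2.83 → $204.64; payment $64.71; balance $139.93
Month 5: opening $139.93; interest $1.96 → $141.89; payment $79.13; balance $62.76
Month 6: opening $62.76; interest $0.88 → $63.64; payment $63.64; balance $0.00
Total interest: $4.17 + $3.93 + $3.48 + $2.83 + $1.96 + $0.88 = $17.25

$17.25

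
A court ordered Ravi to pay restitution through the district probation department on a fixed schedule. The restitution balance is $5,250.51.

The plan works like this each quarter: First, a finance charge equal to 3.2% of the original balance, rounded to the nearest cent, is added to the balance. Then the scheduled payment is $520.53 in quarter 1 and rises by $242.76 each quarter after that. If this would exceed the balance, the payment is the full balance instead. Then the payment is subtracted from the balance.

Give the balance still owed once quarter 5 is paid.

Quarter 1: $5,250.51 +$168.02 interest = $5,418.53; pay $520.53 → $4,898.00
Quarter 2: $4,898.00 +$168.02 interest = $5,066.02; pay $763.29 → $4,302.73
Quarter 3: $4,302.73 +$168.02 interest = $4,470.75; pay $1,006.05 → $3,464.70
Quarter 4: $3,464.70 +$168.02 interest = $3,632.72; pay $1,248.81 → $2,383.91
Quarter 5: $2,383.91 +$168.02 interest = $2,551.93; pay $1,491.57 → $1,060.36

$1,060.36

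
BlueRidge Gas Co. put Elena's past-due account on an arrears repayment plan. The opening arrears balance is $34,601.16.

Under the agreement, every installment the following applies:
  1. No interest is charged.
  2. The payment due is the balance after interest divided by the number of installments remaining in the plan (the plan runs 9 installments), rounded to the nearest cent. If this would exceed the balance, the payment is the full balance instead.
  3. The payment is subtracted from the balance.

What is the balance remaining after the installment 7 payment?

$7,689.15

Installment 1: opening $34,601.16; payment $3,844.57; balance $30,756.59
Installment 2: opening $30,756.59; payment $3,844.57; balance $26,912.02
Installment 3: opening $26,912.02; payment $3,844.57; balance $23,067.45
Installment 4: opening $23,067.45; payment $3,844.58; balance $19,222.87
Installment 5: opening $19,222.87; payment $3,844.57; balance $15,378.30
Installment 6: opening $15,378.30; payment $3,844.58; balance $11,533.72
Installment 7: opening $11,533.72; payment $3,844.57; balance $7,689.15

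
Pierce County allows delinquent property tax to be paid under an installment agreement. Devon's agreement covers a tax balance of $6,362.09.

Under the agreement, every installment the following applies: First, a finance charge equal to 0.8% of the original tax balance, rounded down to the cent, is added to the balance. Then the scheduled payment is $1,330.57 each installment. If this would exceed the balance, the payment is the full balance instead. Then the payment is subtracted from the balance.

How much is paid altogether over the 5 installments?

Installment 1: $6,362.09 +$50.89 interest = $6,412.98; pay $1,330.57 → $5,082.41
Installment 2: $5,082.41 +$50.89 interest = $5,133.30; pay $1,330.57 → $3,802.73
Installment 3: $3,802.73 +$50.89 interest = $3,853.62; pay $1,330.57 → $2,523.05
Installment 4: $2,523.05 +$50.89 interest = $2,573.94; pay $1,330.57 → $1,243.37
Installment 5: $1,243.37 +$50.89 interest = $1,294.26; pay $1,294.26 → $0.00
Total paid: $6,616.54

$6,616.54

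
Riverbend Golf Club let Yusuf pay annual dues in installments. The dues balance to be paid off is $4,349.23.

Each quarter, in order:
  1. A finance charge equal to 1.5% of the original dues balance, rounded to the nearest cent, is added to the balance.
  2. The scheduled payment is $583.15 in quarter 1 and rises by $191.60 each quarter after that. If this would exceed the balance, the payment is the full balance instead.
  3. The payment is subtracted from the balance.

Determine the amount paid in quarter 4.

$1,157.95

Quarter 1: $4,349.23 +$65.24 interest = $4,414.47; pay $583.15 → $3,831.32
Quarter 2: $3,831.32 +$65.24 interest = $3,896.56; pay $774.75 → $3,121.81
Quarter 3: $3,121.81 +$65.24 interest = $3,187.05; pay $966.35 → $2,220.70
Quarter 4: $2,220.70 +$65.24 interest = $2,285.94; pay $1,157.95 → $1,127.99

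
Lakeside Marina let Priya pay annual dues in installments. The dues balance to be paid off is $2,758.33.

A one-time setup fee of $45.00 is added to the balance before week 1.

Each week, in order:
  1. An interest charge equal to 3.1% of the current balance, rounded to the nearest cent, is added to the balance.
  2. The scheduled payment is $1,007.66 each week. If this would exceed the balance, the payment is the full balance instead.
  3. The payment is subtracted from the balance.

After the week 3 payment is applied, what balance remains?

Week 1: opening $2,803.33; interest $86.90 → $2,890.23; payment $1,007.66; balance $1,882.57
Week 2: opening $1,882.57; interest $58.36 → $1,940.93; payment $1,007.66; balance $933.27
Week 3: opening $933.27; interest $28.93 → $962.20; payment $962.20; balance $0.00

$0.00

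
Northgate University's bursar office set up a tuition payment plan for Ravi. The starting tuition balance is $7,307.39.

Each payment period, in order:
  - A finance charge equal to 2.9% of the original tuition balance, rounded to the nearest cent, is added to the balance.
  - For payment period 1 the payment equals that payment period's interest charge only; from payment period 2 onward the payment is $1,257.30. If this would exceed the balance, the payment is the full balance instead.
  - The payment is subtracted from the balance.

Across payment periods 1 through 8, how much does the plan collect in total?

$9,002.67

Payment period 1: opening $7,307.39; interest $211.91 → $7,519.30; payment $211.91; balance $7,307.39
Payment period 2: opening $7,307.39; interest $211.91 → $7,519.30; payment $1,257.30; balance $6,262.00
Payment period 3: opening $6,262.00; interest $211.91 → $6,473.91; payment $1,257.30; balance $5,216.61
Payment period 4: opening $5,216.61; interest $211.91 → $5,428.52; payment $1,257.30; balance $4,171.22
Payment period 5: opening $4,171.22; interest $211.91 → $4,383.13; payment $1,257.30; balance $3,125.83
Payment period 6: opening $3,125.83; interest $211.91 → $3,337.74; payment $1,257.30; balance $2,080.44
Payment period 7: opening $2,080.44; interest $211.91 → $2,292.35; payment $1,257.30; balance $1,035.05
Payment period 8: opening $1,035.05; interest $211.91 → $1,246.96; payment $1,246.96; balance $0.00
Total paid: $9,002.67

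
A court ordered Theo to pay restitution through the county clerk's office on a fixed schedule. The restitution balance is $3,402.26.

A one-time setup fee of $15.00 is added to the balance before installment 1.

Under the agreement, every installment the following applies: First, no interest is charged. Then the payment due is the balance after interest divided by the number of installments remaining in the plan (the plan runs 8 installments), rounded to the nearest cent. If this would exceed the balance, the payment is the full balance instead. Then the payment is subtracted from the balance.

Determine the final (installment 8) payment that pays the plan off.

Installment 1: opening $3,417.26; payment $427.16; balance $2,990.10
Installment 2: opening $2,990.10; payment $427.16; balance $2,562.94
Installment 3: opening $2,562.94; payment $427.16; balance $2,135.78
Installment 4: opening $2,135.78; payment $427.16; balance $1,708.62
Installment 5: opening $1,708.62; payment $427.16; balance $1,281.46
Installment 6: opening $1,281.46; payment $427.15; balance $854.31
Installment 7: opening $854.31; payment $427.16; balance $427.15
Installment 8: opening $427.15; payment $427.15; balance $0.00

$427.15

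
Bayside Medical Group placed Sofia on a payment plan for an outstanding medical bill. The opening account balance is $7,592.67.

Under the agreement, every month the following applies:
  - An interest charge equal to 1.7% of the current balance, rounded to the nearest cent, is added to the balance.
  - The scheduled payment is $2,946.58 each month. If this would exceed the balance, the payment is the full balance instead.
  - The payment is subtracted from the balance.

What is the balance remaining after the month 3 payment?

$0.00

Month 1: opening $7,592.67; interest $129.08 → $7,721.75; payment $2,946.58; balance $4,775.17
Month 2: opening $4,775.17; interest $81.18 → $4,856.35; payment $2,946.58; balance $1,909.77
Month 3: opening $1,909.77; interest $32.47 → $1,942.24; payment $1,942.24; balance $0.00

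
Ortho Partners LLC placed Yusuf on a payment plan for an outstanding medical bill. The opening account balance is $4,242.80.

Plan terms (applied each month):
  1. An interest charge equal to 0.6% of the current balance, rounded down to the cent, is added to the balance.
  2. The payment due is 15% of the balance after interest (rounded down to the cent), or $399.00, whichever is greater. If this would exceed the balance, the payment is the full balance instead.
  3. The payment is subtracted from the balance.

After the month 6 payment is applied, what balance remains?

$1,495.31

Month 1: opening $4,242.80; interest $25.45 → $4,268.25; payment $640.23; balance $3,628.02
Month 2: opening $3,628.02; interest $21.76 → $3,649.78; payment $547.46; balance $3,102.32
Month 3: opening $3,102.32; interest $18.61 → $3,120.93; payment $468.13; balance $2,652.80
Month 4: opening $2,652.80; interest $15.91 → $2,668.71; payment $400.30; balance $2,268.41
Month 5: opening $2,268.41; interest $13.61 → $2,282.02; payment $399.00; balance $1,883.02
Month 6: opening $1,883.02; interest $11.29 → $1,894.31; payment $399.00; balance $1,495.31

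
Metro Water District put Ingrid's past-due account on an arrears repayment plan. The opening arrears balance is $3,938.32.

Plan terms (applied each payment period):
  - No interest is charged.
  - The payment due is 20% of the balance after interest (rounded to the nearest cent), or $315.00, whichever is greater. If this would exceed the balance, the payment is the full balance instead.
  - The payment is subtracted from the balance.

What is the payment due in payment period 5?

Payment period 1: $3,938.32 − $787.66 → $3,150.66
Payment period 2: $3,150.66 − $630.13 → $2,520.53
Payment period 3: $2,520.53 − $504.11 → $2,016.42
Payment period 4: $2,016.42 − $403.28 → $1,613.14
Payment period 5: $1,613.14 − $322.63 → $1,290.51

$322.63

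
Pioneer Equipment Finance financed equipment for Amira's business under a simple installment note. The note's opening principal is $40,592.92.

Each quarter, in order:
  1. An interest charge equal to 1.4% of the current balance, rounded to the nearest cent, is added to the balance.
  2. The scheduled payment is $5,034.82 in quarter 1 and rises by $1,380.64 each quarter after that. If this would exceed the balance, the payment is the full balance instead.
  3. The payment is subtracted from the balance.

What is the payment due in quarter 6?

Quarter 1: $40,592.92 +$568.30 interest = $41,161.22; pay $5,034.82 → $36,126.40
Quarter 2: $36,126.40 +$505.77 interest = $36,632.17; pay $6,415.46 → $30,216.71
Quarter 3: $30,216.71 +$423.03 interest = $30,639.74; pay $7,796.10 → $22,843.64
Quarter 4: $22,843.64 +$319.81 interest = $23,163.45; pay $9,176.74 → $13,986.71
Quarter 5: $13,986.71 +$195.81 interest = $14,182.52; pay $10,557.38 → $3,625.14
Quarter 6: $3,625.14 +$50.75 interest = $3,675.89; pay $3,675.89 → $0.00

$3,675.89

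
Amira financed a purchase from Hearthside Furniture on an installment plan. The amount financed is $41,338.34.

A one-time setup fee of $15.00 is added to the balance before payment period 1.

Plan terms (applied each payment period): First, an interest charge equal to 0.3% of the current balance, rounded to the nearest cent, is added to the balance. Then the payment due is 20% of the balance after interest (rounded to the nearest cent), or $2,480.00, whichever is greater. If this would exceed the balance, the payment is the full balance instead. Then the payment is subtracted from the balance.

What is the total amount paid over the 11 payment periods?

$41,905.55

Payment period 1: $41,353.34 +$124.06 interest = $41,477.40; pay $8,295.48 → $33,181.92
Payment period 2: $33,181.92 +$99.55 interest = $33,281.47; pay $6,656.29 → $26,625.18
Payment period 3: $26,625.18 +$79.88 interest = $26,705.06; pay $5,341.01 → $21,364.05
Payment period 4: $21,364.05 +$64.09 interest = $21,428.14; pay $4,285.63 → $17,142.51
Payment period 5: $17,142.51 +$51.43 interest = $17,193.94; pay $3,438.79 → $13,755.15
Payment period 6: $13,755.15 +$41.27 interest = $13,796.42; pay $2,759.28 → $11,037.14
Payment period 7: $11,037.14 +$33.11 interest = $11,070.25; pay $2,480.00 → $8,590.25
Payment period 8: $8,590.25 +$25.77 interest = $8,616.02; pay $2,480.00 → $6,136.02
Payment period 9: $6,136.02 +$18.41 interest = $6,154.43; pay $2,480.00 → $3,674.43
Payment period 10: $3,674.43 +$11.02 interest = $3,685.45; pay $2,480.00 → $1,205.45
Payment period 11: $1,205.45 +$3.62 interest = $1,209.07; pay $1,209.07 → $0.00
Total paid: $41,905.55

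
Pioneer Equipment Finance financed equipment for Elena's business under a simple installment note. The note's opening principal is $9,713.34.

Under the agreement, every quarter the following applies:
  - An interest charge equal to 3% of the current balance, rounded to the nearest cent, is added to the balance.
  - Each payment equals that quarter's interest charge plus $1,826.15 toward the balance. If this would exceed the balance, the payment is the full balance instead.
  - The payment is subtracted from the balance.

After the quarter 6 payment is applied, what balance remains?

$0.00

# | Opening | Interest | Payment | End bal
1 | $9,713.34 | $291.40 | $2,117.55 | $7,887.19
2 | $7,887.19 | $236.62 | $2,062.77 | $6,061.04
3 | $6,061.04 | $181.83 | $2,007.98 | $4,234.89
4 | $4,234.89 | $127.05 | $1,953.20 | $2,408.74
5 | $2,408.74 | $72.26 | $1,898.41 | $582.59
6 | $582.59 | $17.48 | $600.07 | $0.00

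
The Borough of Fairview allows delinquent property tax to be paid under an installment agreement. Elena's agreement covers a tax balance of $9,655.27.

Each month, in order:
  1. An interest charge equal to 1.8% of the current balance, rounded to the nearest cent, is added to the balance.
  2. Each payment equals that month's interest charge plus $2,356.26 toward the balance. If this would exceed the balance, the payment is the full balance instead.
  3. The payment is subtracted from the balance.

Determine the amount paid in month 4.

# | Opening | Interest | Payment | End bal
1 | $9,655.27 | $173.79 | $2,530.05 | $7,299.01
2 | $7,299.01 | $131.38 | $2,487.64 | $4,942.75
3 | $4,942.75 | $88.97 | $2,445.23 | $2,586.49
4 | $2,586.49 | $46.56 | $2,402.82 | $230.23

$2,402.82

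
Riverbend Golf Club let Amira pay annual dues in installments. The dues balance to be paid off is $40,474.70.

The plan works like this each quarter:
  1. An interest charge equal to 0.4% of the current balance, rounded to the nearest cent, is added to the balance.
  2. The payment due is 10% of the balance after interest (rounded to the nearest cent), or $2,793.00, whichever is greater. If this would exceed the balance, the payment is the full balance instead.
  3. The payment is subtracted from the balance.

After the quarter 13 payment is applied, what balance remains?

$2,427.00

# | Opening | Interest | Payment | End bal
1 | $40,474.70 | $161.90 | $4,063.66 | $36,572.94
2 | $36,572.94 | $146.29 | $3,671.92 | $33,047.31
3 | $33,047.31 | $132.19 | $3,317.95 | $29,861.55
4 | $29,861.55 | $119.45 | $2,998.10 | $26,982.90
5 | $26,982.90 | $107.93 | $2,793.00 | $24,297.83
6 | $24,297.83 | $97.19 | $2,793.00 | $21,602.02
7 | $21,602.02 | $86.41 | $2,793.00 | $18,895.43
8 | $18,895.43 | $75.58 | $2,793.00 | $16,178.01
9 | $16,178.01 | $64.71 | $2,793.00 | $13,449.72
10 | $13,449.72 | $53.80 | $2,793.00 | $10,710.52
11 | $10,710.52 | $42.84 | $2,793.00 | $7,960.36
12 | $7,960.36 | $31.84 | $2,793.00 | $5,199.20
13 | $5,199.20 | $20.80 | $2,793.00 | $2,427.00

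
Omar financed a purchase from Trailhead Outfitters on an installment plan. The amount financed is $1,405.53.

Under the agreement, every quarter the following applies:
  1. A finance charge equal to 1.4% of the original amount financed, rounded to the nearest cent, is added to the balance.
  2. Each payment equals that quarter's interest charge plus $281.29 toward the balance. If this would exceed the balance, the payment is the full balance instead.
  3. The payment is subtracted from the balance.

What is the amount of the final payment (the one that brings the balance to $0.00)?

Quarter 1: opening $1,405.53; interest $19.68 → $1,425.21; payment $300.97; balance $1,124.24
Quarter 2: opening $1,124.24; interest $19.68 → $1,143.92; payment $300.97; balance $842.95
Quarter 3: opening $842.95; interest $19.68 → $862.63; payment $300.97; balance $561.66
Quarter 4: opening $561.66; interest $19.68 → $581.34; payment $300.97; balance $280.37
Quarter 5: opening $280.37; interest $19.68 → $300.05; payment $300.05; balance $0.00

$300.05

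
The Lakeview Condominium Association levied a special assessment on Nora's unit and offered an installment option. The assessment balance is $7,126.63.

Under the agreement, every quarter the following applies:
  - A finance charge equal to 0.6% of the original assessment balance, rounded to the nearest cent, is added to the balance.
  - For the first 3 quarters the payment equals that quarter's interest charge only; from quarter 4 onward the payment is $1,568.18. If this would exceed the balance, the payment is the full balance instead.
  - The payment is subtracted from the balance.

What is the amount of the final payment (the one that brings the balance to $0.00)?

# | Opening | Interest | Payment | End bal
1 | $7,126.63 | $42.76 | $42.76 | $7,126.63
2 | $7,126.63 | $42.76 | $42.76 | $7,126.63
3 | $7,126.63 | $42.76 | $42.76 | $7,126.63
4 | $7,126.63 | $42.76 | $1,568.18 | $5,601.21
5 | $5,601.21 | $42.76 | $1,568.18 | $4,075.79
6 | $4,075.79 | $42.76 | $1,568.18 | $2,550.37
7 | $2,550.37 | $42.76 | $1,568.18 | $1,024.95
8 | $1,024.95 | $42.76 | $1,067.71 | $0.00

$1,067.71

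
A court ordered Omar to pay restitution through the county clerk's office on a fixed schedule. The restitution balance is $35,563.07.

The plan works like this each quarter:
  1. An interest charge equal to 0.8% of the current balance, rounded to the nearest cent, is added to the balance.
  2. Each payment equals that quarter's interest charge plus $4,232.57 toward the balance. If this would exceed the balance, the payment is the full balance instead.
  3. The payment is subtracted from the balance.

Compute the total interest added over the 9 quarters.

Quarter 1: opening $35,563.07; interest $284.50 → $35,847.57; payment $4,517.07; balance $31,330.50
Quarter 2: opening $31,330.50; interest $250.64 → $31,581.14; payment $4,483.21; balance $27,097.93
Quarter 3: opening $27,097.93; interest $216.78 → $27,314.71; payment $4,449.35; balance $22,865.36
Quarter 4: opening $22,865.36; interest $182.92 → $23,048.28; payment $4,415.49; balance $18,632.79
Quarter 5: opening $18,632.79; interest $149.06 → $18,781.85; payment $4,381.63; balance $14,400.22
Quarter 6: opening $14,400.22; interest $115.20 → $14,515.42; payment $4,347.77; balance $10,167.65
Quarter 7: opening $10,167.65; interest $81.34 → $10,248.99; payment $4,313.91; balance $5,935.08
Quarter 8: opening $5,935.08; interest $47.48 → $5,982.56; payment $4,280.05; balance $1,702.51
Quarter 9: opening $1,702.51; interest $13.62 → $1,716.13; payment $1,716.13; balance $0.00
Total interest: $284.50 + $250.64 + $216.78 + $182.92 + $149.06 + $115.20 + $81.34 + $47.48 + $13.62 = $1,341.54

$1,341.54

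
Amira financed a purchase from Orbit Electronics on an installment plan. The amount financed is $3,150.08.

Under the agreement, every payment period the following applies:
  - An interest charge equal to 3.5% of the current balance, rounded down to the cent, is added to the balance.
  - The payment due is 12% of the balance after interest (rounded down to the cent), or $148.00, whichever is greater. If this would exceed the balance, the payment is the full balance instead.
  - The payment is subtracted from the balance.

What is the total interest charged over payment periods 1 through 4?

$385.42

Payment period 1: $3,150.08 +$110.25 interest = $3,260.33; pay $391.23 → $2,869.10
Payment period 2: $2,869.10 +$100.41 interest = $2,969.51; pay $356.34 → $2,613.17
Payment period 3: $2,613.17 +$91.46 interest = $2,704.63; pay $324.55 → $2,380.08
Payment period 4: $2,380.08 +$83.30 interest = $2,463.38; pay $295.60 → $2,167.78
Total interest: $110.25 + $100.41 + $91.46 + $83.30 = $385.42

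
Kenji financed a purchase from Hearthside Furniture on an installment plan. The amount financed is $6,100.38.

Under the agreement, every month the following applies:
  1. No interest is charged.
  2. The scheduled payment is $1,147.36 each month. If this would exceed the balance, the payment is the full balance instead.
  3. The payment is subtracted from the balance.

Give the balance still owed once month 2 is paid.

$3,805.66

# | Opening | Payment | End bal
1 | $6,100.38 | $1,147.36 | $4,953.02
2 | $4,953.02 | $1,147.36 | $3,805.66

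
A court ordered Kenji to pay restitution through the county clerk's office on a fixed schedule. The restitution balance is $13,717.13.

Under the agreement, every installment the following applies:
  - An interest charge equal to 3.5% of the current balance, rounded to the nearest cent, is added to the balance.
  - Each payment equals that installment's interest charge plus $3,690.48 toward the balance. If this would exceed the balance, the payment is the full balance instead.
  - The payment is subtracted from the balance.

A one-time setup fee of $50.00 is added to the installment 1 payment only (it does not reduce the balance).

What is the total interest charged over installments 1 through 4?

$1,145.40

Installment 1: opening $13,717.13; interest $480.10 → $14,197.23; payment $4,170.58 (+ $50.00 fee); balance $10,026.65
Installment 2: opening $10,026.65; interest $350.93 → $10,377.58; payment $4,041.41; balance $6,336.17
Installment 3: opening $6,336.17; interest $221.77 → $6,557.94; payment $3,912.25; balance $2,645.69
Installment 4: opening $2,645.69; interest $92.60 → $2,738.29; payment $2,738.29; balance $0.00
Total interest: $480.10 + $350.93 + $221.77 + $92.60 = $1,145.40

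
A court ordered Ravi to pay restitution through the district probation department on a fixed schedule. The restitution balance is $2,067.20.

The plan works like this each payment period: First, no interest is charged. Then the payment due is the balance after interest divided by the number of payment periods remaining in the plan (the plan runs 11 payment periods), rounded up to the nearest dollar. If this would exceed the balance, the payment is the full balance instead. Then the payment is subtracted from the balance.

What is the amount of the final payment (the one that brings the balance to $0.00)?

Payment period 1: opening $2,067.20; payment $188.00; balance $1,879.20
Payment period 2: opening $1,879.20; payment $188.00; balance $1,691.20
Payment period 3: opening $1,691.20; payment $188.00; balance $1,503.20
Payment period 4: opening $1,503.20; payment $188.00; balance $1,315.20
Payment period 5: opening $1,315.20; payment $188.00; balance $1,127.20
Payment period 6: opening $1,127.20; payment $188.00; balance $939.20
Payment period 7: opening $939.20; payment $188.00; balance $751.20
Payment period 8: opening $751.20; payment $188.00; balance $563.20
Payment period 9: opening $563.20; payment $188.00; balance $375.20
Payment period 10: opening $375.20; payment $188.00; balance $187.20
Payment period 11: opening $187.20; payment $187.20; balance $0.00

$187.20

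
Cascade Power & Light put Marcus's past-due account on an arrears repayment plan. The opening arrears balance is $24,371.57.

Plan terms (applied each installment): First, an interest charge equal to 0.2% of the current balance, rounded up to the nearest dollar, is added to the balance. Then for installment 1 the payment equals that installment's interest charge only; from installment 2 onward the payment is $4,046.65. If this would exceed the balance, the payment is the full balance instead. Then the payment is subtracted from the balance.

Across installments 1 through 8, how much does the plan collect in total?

Installment 1: $24,371.57 +$49.00 interest = $24,420.57; pay $49.00 → $24,371.57
Installment 2: $24,371.57 +$49.00 interest = $24,420.57; pay $4,046.65 → $20,373.92
Installment 3: $20,373.92 +$41.00 interest = $20,414.92; pay $4,046.65 → $16,368.27
Installment 4: $16,368.27 +$33.00 interest = $16,401.27; pay $4,046.65 → $12,354.62
Installment 5: $12,354.62 +$25.00 interest = $12,379.62; pay $4,046.65 → $8,332.97
Installment 6: $8,332.97 +$17.00 interest = $8,349.97; pay $4,046.65 → $4,303.32
Installment 7: $4,303.32 +$9.00 interest = $4,312.32; pay $4,046.65 → $265.67
Installment 8: $265.67 +$1.00 interest = $266.67; pay $266.67 → $0.00
Total paid: $24,595.57

$24,595.57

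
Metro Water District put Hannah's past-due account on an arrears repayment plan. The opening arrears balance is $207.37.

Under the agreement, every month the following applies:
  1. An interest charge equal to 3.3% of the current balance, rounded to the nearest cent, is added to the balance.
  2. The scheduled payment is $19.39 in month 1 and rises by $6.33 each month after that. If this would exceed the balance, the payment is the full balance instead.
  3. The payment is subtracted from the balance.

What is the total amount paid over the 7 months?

Month 1: opening $207.37; interest $6.84 → $214.21; payment $19.39; balance $194.82
Month 2: opening $194.82; interest $6.43 → $201.25; payment $25.72; balance $175.53
Month 3: opening $175.53; interest $5.79 → $181.32; payment $32.05; balance $149.27
Month 4: opening $149.27; interest $4.93 → $154.20; payment $38.38; balance $115.82
Month 5: opening $115.82; interest $3.82 → $119.64; payment $44.71; balance $74.93
Month 6: opening $74.93; interest $2.47 → $77.40; payment $51.04; balance $26.36
Month 7: opening $26.36; interest $0.87 → $27.23; payment $27.23; balance $0.00
Total paid: $238.52

$238.52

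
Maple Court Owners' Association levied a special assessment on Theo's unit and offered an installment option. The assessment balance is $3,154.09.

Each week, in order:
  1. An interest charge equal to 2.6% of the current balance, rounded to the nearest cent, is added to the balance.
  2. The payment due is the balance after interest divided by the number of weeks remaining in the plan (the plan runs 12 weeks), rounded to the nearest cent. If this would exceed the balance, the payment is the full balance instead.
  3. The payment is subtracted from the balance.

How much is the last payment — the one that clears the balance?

$357.65

Week 1: $3,154.09 +$82.01 interest = $3,236.10; pay $269.68 → $2,966.42
Week 2: $2,966.42 +$77.13 interest = $3,043.55; pay $276.69 → $2,766.86
Week 3: $2,766.86 +$71.94 interest = $2,838.80; pay $283.88 → $2,554.92
Week 4: $2,554.92 +$66.43 interest = $2,621.35; pay $291.26 → $2,330.09
Week 5: $2,330.09 +$60.58 interest = $2,390.67; pay $298.83 → $2,091.84
Week 6: $2,091.84 +$54.39 interest = $2,146.23; pay $306.60 → $1,839.63
Week 7: $1,839.63 +$47.83 interest = $1,887.46; pay $314.58 → $1,572.88
Week 8: $1,572.88 +$40.89 interest = $1,613.77; pay $322.75 → $1,291.02
Week 9: $1,291.02 +$33.57 interest = $1,324.59; pay $331.15 → $993.44
Week 10: $993.44 +$25.83 interest = $1,019.27; pay $339.76 → $679.51
Week 11: $679.51 +$17.67 interest = $697.18; pay $348.59 → $348.59
Week 12: $348.59 +$9.06 interest = $357.65; pay $357.65 → $0.00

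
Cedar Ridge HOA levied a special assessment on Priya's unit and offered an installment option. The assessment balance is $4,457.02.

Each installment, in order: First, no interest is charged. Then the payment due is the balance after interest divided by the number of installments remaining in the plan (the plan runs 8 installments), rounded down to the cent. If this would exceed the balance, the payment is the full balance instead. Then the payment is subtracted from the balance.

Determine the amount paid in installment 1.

$557.12

Installment 1: opening $4,457.02; payment $557.12; balance $3,899.90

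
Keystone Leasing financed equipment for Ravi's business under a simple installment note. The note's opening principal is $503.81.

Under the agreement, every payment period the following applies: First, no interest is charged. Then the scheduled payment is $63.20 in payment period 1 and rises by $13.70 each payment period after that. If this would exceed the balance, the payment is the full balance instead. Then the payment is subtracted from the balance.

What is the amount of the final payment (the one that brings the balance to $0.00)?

Payment period 1: opening $503.81; payment $63.20; balance $440.61
Payment period 2: opening $440.61; payment $76.90; balance $363.71
Payment period 3: opening $363.71; payment $90.60; balance $273.11
Payment period 4: opening $273.11; payment $104.30; balance $168.81
Payment period 5: opening $168.81; payment $118.00; balance $50.81
Payment period 6: opening $50.81; payment $50.81; balance $0.00

$50.81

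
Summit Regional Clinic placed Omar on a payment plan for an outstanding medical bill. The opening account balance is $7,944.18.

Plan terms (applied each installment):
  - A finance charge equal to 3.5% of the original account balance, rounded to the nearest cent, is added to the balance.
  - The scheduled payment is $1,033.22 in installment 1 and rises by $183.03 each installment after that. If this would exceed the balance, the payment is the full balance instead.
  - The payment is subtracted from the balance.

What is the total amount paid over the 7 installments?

Installment 1: $7,944.18 +$278.05 interest = $8,222.23; pay $1,033.22 → $7,189.01
Installment 2: $7,189.01 +$278.05 interest = $7,467.06; pay $1,216.25 → $6,250.81
Installment 3: $6,250.81 +$278.05 interest = $6,528.86; pay $1,399.28 → $5,129.58
Installment 4: $5,129.58 +$278.05 interest = $5,407.63; pay $1,582.31 → $3,825.32
Installment 5: $3,825.32 +$278.05 interest = $4,103.37; pay $1,765.34 → $2,338.03
Installment 6: $2,338.03 +$278.05 interest = $2,616.08; pay $1,948.37 → $667.71
Installment 7: $667.71 +$278.05 interest = $945.76; pay $945.76 → $0.00
Total paid: $9,890.53

$9,890.53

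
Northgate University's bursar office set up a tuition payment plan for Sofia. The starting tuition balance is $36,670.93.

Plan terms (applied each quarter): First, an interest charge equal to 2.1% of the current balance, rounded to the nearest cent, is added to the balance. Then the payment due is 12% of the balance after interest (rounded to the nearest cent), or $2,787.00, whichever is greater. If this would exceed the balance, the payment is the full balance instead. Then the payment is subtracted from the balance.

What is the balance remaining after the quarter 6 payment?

# | Opening | Interest | Payment | End bal
1 | $36,670.93 | $770.09 | $4,492.92 | $32,948.10
2 | $32,948.10 | $691.91 | $4,036.80 | $29,603.21
3 | $29,603.21 | $621.67 | $3,626.99 | $26,597.89
4 | $26,597.89 | $558.56 | $3,258.77 | $23,897.68
5 | $23,897.68 | $501.85 | $2,927.94 | $21,471.59
6 | $21,471.59 | $450.90 | $2,787.00 | $19,135.49

$19,135.49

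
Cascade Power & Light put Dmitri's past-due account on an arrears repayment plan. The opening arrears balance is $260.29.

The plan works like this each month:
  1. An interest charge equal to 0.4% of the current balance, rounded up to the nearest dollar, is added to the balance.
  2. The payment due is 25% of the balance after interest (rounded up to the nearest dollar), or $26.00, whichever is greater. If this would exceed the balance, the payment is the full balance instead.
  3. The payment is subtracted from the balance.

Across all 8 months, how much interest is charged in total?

$9.00

Month 1: $260.29 +$2.00 interest = $262.29; pay $66.00 → $196.29
Month 2: $196.29 +$1.00 interest = $197.29; pay $50.00 → $147.29
Month 3: $147.29 +$1.00 interest = $148.29; pay $38.00 → $110.29
Month 4: $110.29 +$1.00 interest = $111.29; pay $28.00 → $83.29
Month 5: $83.29 +$1.00 interest = $84.29; pay $26.00 → $58.29
Month 6: $58.29 +$1.00 interest = $59.29; pay $26.00 → $33.29
Month 7: $33.29 +$1.00 interest = $34.29; pay $26.00 → $8.29
Month 8: $8.29 +$1.00 interest = $9.29; pay $9.29 → $0.00
Total interest: $2.00 + $1.00 + $1.00 + $1.00 + $1.00 + $1.00 + $1.00 + $1.00 = $9.00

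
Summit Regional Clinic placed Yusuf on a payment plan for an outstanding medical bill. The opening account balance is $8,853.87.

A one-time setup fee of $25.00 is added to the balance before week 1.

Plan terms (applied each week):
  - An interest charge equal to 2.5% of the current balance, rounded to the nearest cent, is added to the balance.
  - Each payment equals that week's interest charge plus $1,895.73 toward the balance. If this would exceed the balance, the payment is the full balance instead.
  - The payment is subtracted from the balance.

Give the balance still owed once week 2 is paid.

# | Opening | Interest | Payment | End bal
1 | $8,878.87 | $221.97 | $2,117.70 | $6,983.14
2 | $6,983.14 | $174.58 | $2,070.31 | $5,087.41

$5,087.41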